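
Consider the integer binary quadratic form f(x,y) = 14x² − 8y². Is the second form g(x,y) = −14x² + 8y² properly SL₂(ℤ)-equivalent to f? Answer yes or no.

D₁ = 448, D₂ = 448
river cycle of f (length 4): (-8, 16, 6), (6, 20, -2), (-2, 20, 6), (6, 16, -8)
river cycle of g (length 4): (8, 16, -6), (-6, 20, 2), (2, 20, -6), (-6, 16, 8)
cycles differ ⇒ inequivalent

no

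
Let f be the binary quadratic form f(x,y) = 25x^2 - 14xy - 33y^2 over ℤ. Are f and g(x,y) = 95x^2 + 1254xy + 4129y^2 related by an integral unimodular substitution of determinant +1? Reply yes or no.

D₁ = 3496, D₂ = 3496
river cycle of f (length 8): (-33, 14, 25), (25, 36, -22), (-22, 52, 9), (9, 56, -10), (-10, 44, 39), (39, 34, -15), (-15, 56, 6), (6, 52, -33)
river cycle of g (length 8): (6, 52, -33), (-33, 14, 25), (25, 36, -22), (-22, 52, 9), (9, 56, -10), (-10, 44, 39), (39, 34, -15), (-15, 56, 6)
cycles coincide ⇒ equivalent

yes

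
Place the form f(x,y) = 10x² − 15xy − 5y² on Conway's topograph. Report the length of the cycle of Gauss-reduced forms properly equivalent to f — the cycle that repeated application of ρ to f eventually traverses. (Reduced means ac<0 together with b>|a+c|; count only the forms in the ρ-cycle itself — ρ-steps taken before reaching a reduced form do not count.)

D = 425, ⌊√D⌋ = 20
descent: ρ → (-5,15,10)  [lands on river]
river: ρ → (10,5,-10)
river: ρ → (-10,15,5)
river: ρ → (5,15,-10)
river: ρ → (-10,5,10)
river: ρ → (10,15,-5)
ρ-cycle length = 6 (tail of 1 descent step not counted)

6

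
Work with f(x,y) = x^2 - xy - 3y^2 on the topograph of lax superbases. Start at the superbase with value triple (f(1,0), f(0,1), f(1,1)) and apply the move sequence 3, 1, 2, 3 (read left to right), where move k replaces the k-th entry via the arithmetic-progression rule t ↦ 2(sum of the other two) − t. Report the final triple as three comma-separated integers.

start (1,-3,-3) = (f(1,0),f(0,1),f(1,1))
replace slot 3: 2·(1+(-3)) − (-3) = -1 → (1,-3,-1)
replace slot 1: 2·((-3)+(-1)) − 1 = -9 → (-9,-3,-1)
replace slot 2: 2·((-9)+(-1)) − (-3) = -17 → (-9,-17,-1)
replace slot 3: 2·((-9)+(-17)) − (-1) = -51 → (-9,-17,-51)

-9,-17,-51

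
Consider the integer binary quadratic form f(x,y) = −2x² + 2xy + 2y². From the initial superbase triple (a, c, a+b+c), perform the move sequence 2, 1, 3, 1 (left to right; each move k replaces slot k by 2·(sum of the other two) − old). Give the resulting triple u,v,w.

start (-2,2,2) = (f(1,0),f(0,1),f(1,1))
replace slot 2: 2·((-2)+2) − 2 = -2 → (-2,-2,2)
replace slot 1: 2·((-2)+2) − (-2) = 2 → (2,-2,2)
replace slot 3: 2·(2+(-2)) − 2 = -2 → (2,-2,-2)
replace slot 1: 2·((-2)+(-2)) − 2 = -10 → (-10,-2,-2)

-10,-2,-2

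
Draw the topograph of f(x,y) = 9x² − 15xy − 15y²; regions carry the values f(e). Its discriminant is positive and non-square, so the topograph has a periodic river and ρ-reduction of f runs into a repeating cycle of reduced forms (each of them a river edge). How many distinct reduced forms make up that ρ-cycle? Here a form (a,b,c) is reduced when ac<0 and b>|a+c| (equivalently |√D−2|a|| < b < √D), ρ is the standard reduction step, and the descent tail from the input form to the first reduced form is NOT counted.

D = 765, ⌊√D⌋ = 27
descent: ρ → (-15,15,9)  [lands on river]
river: ρ → (9,21,-9)
river: ρ → (-9,15,15)
river: ρ → (15,15,-9)
river: ρ → (-9,21,9)
river: ρ → (9,15,-15)
ρ-cycle length = 6 (tail of 1 descent step not counted)

6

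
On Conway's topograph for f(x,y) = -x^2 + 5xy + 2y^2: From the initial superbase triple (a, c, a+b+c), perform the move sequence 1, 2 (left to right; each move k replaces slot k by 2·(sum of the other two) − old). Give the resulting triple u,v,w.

start (-1,2,6) = (f(1,0),f(0,1),f(1,1))
replace slot 1: 2·(2+6) − (-1) = 17 → (17,2,6)
replace slot 2: 2·(17+6) − 2 = 44 → (17,44,6)

17,44,6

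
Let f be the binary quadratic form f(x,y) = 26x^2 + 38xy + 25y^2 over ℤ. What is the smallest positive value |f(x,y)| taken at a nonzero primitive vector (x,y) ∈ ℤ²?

translate: b→-14 (≡38 mod 52), so (26,38,25)→(26,-14,13)
flip: (26,-14,13)→(13,14,26)
translate: b→-12 (≡14 mod 26), so (13,14,26)→(13,-12,25)
reduced (well bottom): (13,-12,25) with a≤c, −a<b≤a
well minimum = a = 13

13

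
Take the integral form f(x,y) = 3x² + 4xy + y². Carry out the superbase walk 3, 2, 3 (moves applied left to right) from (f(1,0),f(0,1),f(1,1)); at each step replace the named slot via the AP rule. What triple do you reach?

start (3,1,8) = (f(1,0),f(0,1),f(1,1))
replace slot 3: 2·(3+1) − 8 = 0 → (3,1,0)
replace slot 2: 2·(3+0) − 1 = 5 → (3,5,0)
replace slot 3: 2·(3+5) − 0 = 16 → (3,5,16)

3,5,16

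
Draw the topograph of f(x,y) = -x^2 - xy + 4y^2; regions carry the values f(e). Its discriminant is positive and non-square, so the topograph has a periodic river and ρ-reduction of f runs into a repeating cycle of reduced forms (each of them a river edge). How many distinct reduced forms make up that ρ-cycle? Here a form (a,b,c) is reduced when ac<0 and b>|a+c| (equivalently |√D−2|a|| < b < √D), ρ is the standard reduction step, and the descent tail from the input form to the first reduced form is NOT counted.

D = 17, ⌊√D⌋ = 4
descent: ρ → (4,1,-1)
descent: ρ → (-1,3,2)  [lands on river]
river: ρ → (2,1,-2)
river: ρ → (-2,3,1)
river: ρ → (1,3,-2)
river: ρ → (-2,1,2)
river: ρ → (2,3,-1)
ρ-cycle length = 6 (tail of 2 descent steps not counted)

6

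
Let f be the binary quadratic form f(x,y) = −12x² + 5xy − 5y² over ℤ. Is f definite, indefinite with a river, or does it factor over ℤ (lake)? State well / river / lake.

D = b²−4ac = 5² − 4·(-12)·(-5) = -215
D < 0 ⇒ definite ⇒ every region one sign ⇒ single well

well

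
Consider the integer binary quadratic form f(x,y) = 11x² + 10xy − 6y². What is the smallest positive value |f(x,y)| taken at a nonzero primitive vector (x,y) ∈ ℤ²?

river: ρ → (-6,14,7)
river: ρ → (7,14,-6)
river: ρ → (-6,10,11)
river: ρ → (11,12,-5)
river: ρ → (-5,18,2)
river: ρ → (2,18,-5)
river: ρ → (-5,12,11)
river: ρ → (11,10,-6)
closes: descent 0, river 8
min |a| on river = 2

2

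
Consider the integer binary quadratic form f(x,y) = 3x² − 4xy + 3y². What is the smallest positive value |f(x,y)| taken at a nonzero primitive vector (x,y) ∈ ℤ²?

translate: b→2 (≡-4 mod 6), so (3,-4,3)→(3,2,2)
flip: (3,2,2)→(2,-2,3)
translate: b→2 (≡-2 mod 4), so (2,-2,3)→(2,2,3)
reduced (well bottom): (2,2,3) with a≤c, −a<b≤a
well minimum = a = 2

2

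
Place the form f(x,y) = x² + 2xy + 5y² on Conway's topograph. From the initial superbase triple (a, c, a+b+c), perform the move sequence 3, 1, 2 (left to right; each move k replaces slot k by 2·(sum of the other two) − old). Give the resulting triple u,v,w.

start (1,5,8) = (f(1,0),f(0,1),f(1,1))
replace slot 3: 2·(1+5) − 8 = 4 → (1,5,4)
replace slot 1: 2·(5+4) − 1 = 17 → (17,5,4)
replace slot 2: 2·(17+4) − 5 = 37 → (17,37,4)

17,37,4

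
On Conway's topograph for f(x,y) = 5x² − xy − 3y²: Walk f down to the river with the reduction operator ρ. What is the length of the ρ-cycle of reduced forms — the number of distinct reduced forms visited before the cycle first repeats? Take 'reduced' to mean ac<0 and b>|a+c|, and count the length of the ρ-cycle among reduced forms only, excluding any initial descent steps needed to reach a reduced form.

D = 61, ⌊√D⌋ = 7
descent: ρ → (-3,7,1)  [lands on river]
river: ρ → (1,7,-3)
river: ρ → (-3,5,3)
river: ρ → (3,7,-1)
river: ρ → (-1,7,3)
river: ρ → (3,5,-3)
ρ-cycle length = 6 (tail of 1 descent step not counted)

6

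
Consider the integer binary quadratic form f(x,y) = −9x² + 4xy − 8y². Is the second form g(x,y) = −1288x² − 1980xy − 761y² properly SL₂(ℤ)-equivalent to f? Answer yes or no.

D₁ = -272, D₂ = -272
f is negative-definite; reduce −f:
−f: flip: (9,-4,8)→(8,4,9)
−f: reduced (well bottom): (8,4,9) with a≤c, −a<b≤a
flip sign back: reduced form of f is (-8,-4,-9)
g is negative-definite; reduce −g:
−g: translate: b→-596 (≡1980 mod 2576), so (1288,1980,761)→(1288,-596,69)
−g: flip: (1288,-596,69)→(69,596,1288)
−g: translate: b→44 (≡596 mod 138), so (69,596,1288)→(69,44,8)
−g: flip: (69,44,8)→(8,-44,69)
−g: translate: b→4 (≡-44 mod 16), so (8,-44,69)→(8,4,9)
−g: reduced (well bottom): (8,4,9) with a≤c, −a<b≤a
flip sign back: reduced form of g is (-8,-4,-9)
reduced forms (-8, -4, -9) vs (-8, -4, -9) ⇒ equivalent

yes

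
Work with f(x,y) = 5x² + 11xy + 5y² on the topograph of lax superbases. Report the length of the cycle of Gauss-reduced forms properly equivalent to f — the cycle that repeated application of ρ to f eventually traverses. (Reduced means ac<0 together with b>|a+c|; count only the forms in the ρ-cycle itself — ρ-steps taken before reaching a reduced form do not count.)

D = 21, ⌊√D⌋ = 4
descent: ρ → (5,-1,-1)
descent: ρ → (-1,3,3)  [lands on river]
river: ρ → (3,3,-1)
ρ-cycle length = 2 (tail of 2 descent steps not counted)

2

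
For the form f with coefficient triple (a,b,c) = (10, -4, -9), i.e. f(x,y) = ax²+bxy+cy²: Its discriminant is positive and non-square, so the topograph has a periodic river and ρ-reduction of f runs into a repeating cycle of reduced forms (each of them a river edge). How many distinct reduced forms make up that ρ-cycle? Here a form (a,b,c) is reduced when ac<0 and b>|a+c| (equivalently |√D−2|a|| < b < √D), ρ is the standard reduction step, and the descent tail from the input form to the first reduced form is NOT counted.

D = 376, ⌊√D⌋ = 19
descent: ρ → (-9,4,10)  [lands on river]
river: ρ → (10,16,-3)
river: ρ → (-3,14,15)
river: ρ → (15,16,-2)
river: ρ → (-2,16,15)
river: ρ → (15,14,-3)
river: ρ → (-3,16,10)
river: ρ → (10,4,-9)
river: ρ → (-9,14,5)
river: ρ → (5,16,-6)
river: ρ → (-6,8,13)
river: ρ → (13,18,-1)
river: ρ → (-1,18,13)
river: ρ → (13,8,-6)
river: ρ → (-6,16,5)
river: ρ → (5,14,-9)
ρ-cycle length = 16 (tail of 1 descent step not counted)

16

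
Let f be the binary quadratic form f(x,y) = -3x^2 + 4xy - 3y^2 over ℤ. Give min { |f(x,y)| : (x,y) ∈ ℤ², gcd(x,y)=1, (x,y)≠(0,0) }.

translate: b→2 (≡-4 mod 6), so (3,-4,3)→(3,2,2)
flip: (3,2,2)→(2,-2,3)
translate: b→2 (≡-2 mod 4), so (2,-2,3)→(2,2,3)
reduced (well bottom): (2,2,3) with a≤c, −a<b≤a
well minimum |f| = |-2| = 2 (negative-definite)

2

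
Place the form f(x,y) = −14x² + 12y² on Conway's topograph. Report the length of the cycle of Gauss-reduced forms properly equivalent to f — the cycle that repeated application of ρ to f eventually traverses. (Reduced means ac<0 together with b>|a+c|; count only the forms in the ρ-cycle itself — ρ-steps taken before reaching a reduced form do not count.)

D = 672, ⌊√D⌋ = 25
descent: ρ → (12,24,-2)  [lands on river]
river: ρ → (-2,24,12)
ρ-cycle length = 2 (tail of 1 descent step not counted)

2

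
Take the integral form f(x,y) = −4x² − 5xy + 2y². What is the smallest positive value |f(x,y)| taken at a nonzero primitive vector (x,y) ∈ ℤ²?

descent: ρ → (2,5,-4)  [lands on river]
river: ρ → (-4,3,3)
river: ρ → (3,3,-4)
river: ρ → (-4,5,2)
river: ρ → (2,7,-1)
river: ρ → (-1,7,2)
closes: descent 1, river 6
min |a| on river = 1

1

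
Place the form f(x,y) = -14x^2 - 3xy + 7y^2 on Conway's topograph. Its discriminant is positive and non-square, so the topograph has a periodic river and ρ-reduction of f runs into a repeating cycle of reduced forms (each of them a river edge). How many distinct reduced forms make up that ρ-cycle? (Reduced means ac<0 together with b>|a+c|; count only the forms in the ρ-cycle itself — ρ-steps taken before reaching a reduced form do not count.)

D = 401, ⌊√D⌋ = 20
descent: ρ → (7,17,-4)  [lands on river]
river: ρ → (-4,15,11)
river: ρ → (11,7,-8)
river: ρ → (-8,9,10)
river: ρ → (10,11,-7)
river: ρ → (-7,17,4)
river: ρ → (4,15,-11)
river: ρ → (-11,7,8)
river: ρ → (8,9,-10)
river: ρ → (-10,11,7)
ρ-cycle length = 10 (tail of 1 descent step not counted)

10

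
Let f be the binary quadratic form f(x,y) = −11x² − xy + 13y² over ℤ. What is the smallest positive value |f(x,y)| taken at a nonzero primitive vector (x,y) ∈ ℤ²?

descent: ρ → (13,1,-11)
descent: ρ → (-11,21,3)  [lands on river]
river: ρ → (3,21,-11)
river: ρ → (-11,23,1)
river: ρ → (1,23,-11)
closes: descent 2, river 4
min |a| on river = 1

1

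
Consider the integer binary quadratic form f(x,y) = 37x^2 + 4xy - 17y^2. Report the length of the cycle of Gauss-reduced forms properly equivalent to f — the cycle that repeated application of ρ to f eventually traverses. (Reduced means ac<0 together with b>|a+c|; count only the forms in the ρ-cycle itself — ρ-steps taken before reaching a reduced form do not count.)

D = 2532, ⌊√D⌋ = 50
descent: ρ → (-17,30,24)  [lands on river]
river: ρ → (24,18,-23)
river: ρ → (-23,28,19)
river: ρ → (19,48,-3)
river: ρ → (-3,48,19)
river: ρ → (19,28,-23)
river: ρ → (-23,18,24)
river: ρ → (24,30,-17)
river: ρ → (-17,38,16)
river: ρ → (16,26,-29)
river: ρ → (-29,32,13)
river: ρ → (13,46,-8)
river: ρ → (-8,50,1)
river: ρ → (1,50,-8)
river: ρ → (-8,46,13)
river: ρ → (13,32,-29)
river: ρ → (-29,26,16)
river: ρ → (16,38,-17)
ρ-cycle length = 18 (tail of 1 descent step not counted)

18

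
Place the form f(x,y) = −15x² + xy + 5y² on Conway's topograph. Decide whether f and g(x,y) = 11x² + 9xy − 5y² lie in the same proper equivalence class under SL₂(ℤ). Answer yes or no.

D₁ = 301, D₂ = 301
river cycle of f (length 10): (5, 9, -11), (-11, 13, 3), (3, 17, -1), (-1, 17, 3), (3, 13, -11), (-11, 9, 5), (5, 11, -9), (-9, 7, 7), (7, 7, -9), (-9, 11, 5)
river cycle of g (length 10): (-5, 11, 9), (9, 7, -7), (-7, 7, 9), (9, 11, -5), (-5, 9, 11), (11, 13, -3), (-3, 17, 1), (1, 17, -3), (-3, 13, 11), (11, 9, -5)
cycles differ ⇒ inequivalent

no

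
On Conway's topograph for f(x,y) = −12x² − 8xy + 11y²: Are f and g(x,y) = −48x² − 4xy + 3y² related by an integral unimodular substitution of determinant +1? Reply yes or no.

D₁ = 592, D₂ = 592
river cycle of f (length 6): (11, 8, -12), (-12, 16, 7), (7, 12, -16), (-16, 20, 3), (3, 22, -9), (-9, 14, 11)
river cycle of g (length 6): (3, 22, -9), (-9, 14, 11), (11, 8, -12), (-12, 16, 7), (7, 12, -16), (-16, 20, 3)
cycles coincide ⇒ equivalent

yes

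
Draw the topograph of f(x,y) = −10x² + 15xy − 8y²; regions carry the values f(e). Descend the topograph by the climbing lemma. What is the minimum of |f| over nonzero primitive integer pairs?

translate: b→5 (≡-15 mod 20), so (10,-15,8)→(10,5,3)
flip: (10,5,3)→(3,-5,10)
translate: b→1 (≡-5 mod 6), so (3,-5,10)→(3,1,8)
reduced (well bottom): (3,1,8) with a≤c, −a<b≤a
well minimum |f| = |-3| = 3 (negative-definite)

3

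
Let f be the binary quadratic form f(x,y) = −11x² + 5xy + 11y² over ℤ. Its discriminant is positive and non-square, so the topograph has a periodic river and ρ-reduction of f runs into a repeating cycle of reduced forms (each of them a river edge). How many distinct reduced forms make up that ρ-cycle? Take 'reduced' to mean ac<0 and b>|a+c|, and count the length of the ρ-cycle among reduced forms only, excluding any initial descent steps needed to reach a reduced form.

D = 509, ⌊√D⌋ = 22
river: ρ → (11,17,-5)
river: ρ → (-5,13,17)
river: ρ → (17,21,-1)
river: ρ → (-1,21,17)
river: ρ → (17,13,-5)
river: ρ → (-5,17,11)
river: ρ → (11,5,-11)
river: ρ → (-11,17,5)
river: ρ → (5,13,-17)
river: ρ → (-17,21,1)
river: ρ → (1,21,-17)
river: ρ → (-17,13,5)
river: ρ → (5,17,-11)
river: ρ → (-11,5,11)
ρ-cycle length = 14 (tail of 0 descent steps not counted)

14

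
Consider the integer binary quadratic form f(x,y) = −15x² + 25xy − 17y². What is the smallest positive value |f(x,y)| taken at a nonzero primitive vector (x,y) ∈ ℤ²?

translate: b→5 (≡-25 mod 30), so (15,-25,17)→(15,5,7)
flip: (15,5,7)→(7,-5,15)
reduced (well bottom): (7,-5,15) with a≤c, −a<b≤a
well minimum |f| = |-7| = 7 (negative-definite)

7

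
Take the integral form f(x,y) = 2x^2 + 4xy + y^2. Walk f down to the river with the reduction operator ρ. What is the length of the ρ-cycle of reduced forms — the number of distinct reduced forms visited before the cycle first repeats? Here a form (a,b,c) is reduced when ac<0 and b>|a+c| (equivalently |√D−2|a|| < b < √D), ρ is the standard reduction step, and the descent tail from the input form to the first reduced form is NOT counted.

D = 8, ⌊√D⌋ = 2
descent: ρ → (1,2,-1)  [lands on river]
river: ρ → (-1,2,1)
ρ-cycle length = 2 (tail of 1 descent step not counted)

2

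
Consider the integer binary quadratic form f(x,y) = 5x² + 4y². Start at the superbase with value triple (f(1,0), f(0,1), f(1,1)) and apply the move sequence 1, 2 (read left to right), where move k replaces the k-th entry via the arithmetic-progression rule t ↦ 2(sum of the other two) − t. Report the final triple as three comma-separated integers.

start (5,4,9) = (f(1,0),f(0,1),f(1,1))
replace slot 1: 2·(4+9) − 5 = 21 → (21,4,9)
replace slot 2: 2·(21+9) − 4 = 56 → (21,56,9)

21,56,9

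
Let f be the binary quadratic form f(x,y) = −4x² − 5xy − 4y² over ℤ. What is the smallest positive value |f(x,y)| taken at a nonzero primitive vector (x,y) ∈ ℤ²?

translate: b→-3 (≡5 mod 8), so (4,5,4)→(4,-3,3)
flip: (4,-3,3)→(3,3,4)
reduced (well bottom): (3,3,4) with a≤c, −a<b≤a
well minimum |f| = |-3| = 3 (negative-definite)

3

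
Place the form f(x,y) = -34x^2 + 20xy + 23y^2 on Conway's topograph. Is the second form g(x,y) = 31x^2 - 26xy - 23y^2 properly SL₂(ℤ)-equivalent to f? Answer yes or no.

D₁ = 3528, D₂ = 3528
river cycle of f (length 12): (23, 26, -31), (-31, 36, 18), (18, 36, -31), (-31, 26, 23), (23, 20, -34), (-34, 48, 9), (9, 42, -49), (-49, 56, 2), (2, 56, -49), (-49, 42, 9), … (2 more)
river cycle of g (length 12): (-23, 26, 31), (31, 36, -18), (-18, 36, 31), (31, 26, -23), (-23, 20, 34), (34, 48, -9), (-9, 42, 49), (49, 56, -2), (-2, 56, 49), (49, 42, -9), … (2 more)
cycles differ ⇒ inequivalent

no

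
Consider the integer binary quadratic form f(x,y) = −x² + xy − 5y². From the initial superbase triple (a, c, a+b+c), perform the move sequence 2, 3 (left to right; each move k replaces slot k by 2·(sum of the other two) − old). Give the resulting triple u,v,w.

start (-1,-5,-5) = (f(1,0),f(0,1),f(1,1))
replace slot 2: 2·((-1)+(-5)) − (-5) = -7 → (-1,-7,-5)
replace slot 3: 2·((-1)+(-7)) − (-5) = -11 → (-1,-7,-11)

-1,-7,-11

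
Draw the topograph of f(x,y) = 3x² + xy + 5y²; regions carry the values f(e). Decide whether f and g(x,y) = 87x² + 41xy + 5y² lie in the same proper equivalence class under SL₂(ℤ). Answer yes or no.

D₁ = -59, D₂ = -59
f: reduced (well bottom): (3,1,5) with a≤c, −a<b≤a
g: flip: (87,41,5)→(5,-41,87)
g: translate: b→-1 (≡-41 mod 10), so (5,-41,87)→(5,-1,3)
g: flip: (5,-1,3)→(3,1,5)
g: reduced (well bottom): (3,1,5) with a≤c, −a<b≤a
reduced forms (3, 1, 5) vs (3, 1, 5) ⇒ equivalent

yes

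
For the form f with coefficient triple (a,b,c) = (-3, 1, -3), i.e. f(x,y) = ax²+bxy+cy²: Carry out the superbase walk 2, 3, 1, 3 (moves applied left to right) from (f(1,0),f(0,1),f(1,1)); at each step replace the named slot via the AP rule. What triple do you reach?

start (-3,-3,-5) = (f(1,0),f(0,1),f(1,1))
replace slot 2: 2·((-3)+(-5)) − (-3) = -13 → (-3,-13,-5)
replace slot 3: 2·((-3)+(-13)) − (-5) = -27 → (-3,-13,-27)
replace slot 1: 2·((-13)+(-27)) − (-3) = -77 → (-77,-13,-27)
replace slot 3: 2·((-77)+(-13)) − (-27) = -153 → (-77,-13,-153)

-77,-13,-153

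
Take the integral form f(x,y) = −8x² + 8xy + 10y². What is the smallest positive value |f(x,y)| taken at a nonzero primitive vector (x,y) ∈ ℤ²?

river: ρ → (10,12,-6)
river: ρ → (-6,12,10)
river: ρ → (10,8,-8)
river: ρ → (-8,8,10)
closes: descent 0, river 4
min |a| on river = 6

6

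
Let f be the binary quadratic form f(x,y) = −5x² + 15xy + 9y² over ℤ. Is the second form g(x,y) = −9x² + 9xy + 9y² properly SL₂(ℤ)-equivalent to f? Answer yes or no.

D₁ = 405, D₂ = 405
river cycle of f (length 6): (9, 3, -11), (-11, 19, 1), (1, 19, -11), (-11, 3, 9), (9, 15, -5), (-5, 15, 9)
river cycle of g (length 2): (9, 9, -9), (-9, 9, 9)
cycles differ ⇒ inequivalent

no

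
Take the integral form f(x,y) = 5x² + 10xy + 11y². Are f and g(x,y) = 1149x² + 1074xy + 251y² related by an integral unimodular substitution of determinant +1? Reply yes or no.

D₁ = -120, D₂ = -120
f: translate: b→0 (≡10 mod 10), so (5,10,11)→(5,0,6)
f: reduced (well bottom): (5,0,6) with a≤c, −a<b≤a
g: flip: (1149,1074,251)→(251,-1074,1149)
g: translate: b→-70 (≡-1074 mod 502), so (251,-1074,1149)→(251,-70,5)
g: flip: (251,-70,5)→(5,70,251)
g: translate: b→0 (≡70 mod 10), so (5,70,251)→(5,0,6)
g: reduced (well bottom): (5,0,6) with a≤c, −a<b≤a
reduced forms (5, 0, 6) vs (5, 0, 6) ⇒ equivalent

yes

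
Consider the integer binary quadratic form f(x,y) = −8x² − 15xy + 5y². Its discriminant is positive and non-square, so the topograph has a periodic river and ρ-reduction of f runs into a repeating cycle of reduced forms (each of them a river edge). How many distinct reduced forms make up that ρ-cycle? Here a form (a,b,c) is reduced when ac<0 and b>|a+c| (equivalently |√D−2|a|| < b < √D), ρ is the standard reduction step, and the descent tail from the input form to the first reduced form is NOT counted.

D = 385, ⌊√D⌋ = 19
descent: ρ → (5,15,-8)  [lands on river]
river: ρ → (-8,17,3)
river: ρ → (3,19,-2)
river: ρ → (-2,17,12)
river: ρ → (12,7,-7)
river: ρ → (-7,7,12)
river: ρ → (12,17,-2)
river: ρ → (-2,19,3)
river: ρ → (3,17,-8)
river: ρ → (-8,15,5)
ρ-cycle length = 10 (tail of 1 descent step not counted)

10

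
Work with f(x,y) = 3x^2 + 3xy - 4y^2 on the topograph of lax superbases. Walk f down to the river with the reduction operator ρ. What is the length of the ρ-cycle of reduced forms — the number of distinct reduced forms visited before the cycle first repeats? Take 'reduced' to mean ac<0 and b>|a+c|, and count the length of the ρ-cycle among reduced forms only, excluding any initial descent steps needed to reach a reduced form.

D = 57, ⌊√D⌋ = 7
river: ρ → (-4,5,2)
river: ρ → (2,7,-1)
river: ρ → (-1,7,2)
river: ρ → (2,5,-4)
river: ρ → (-4,3,3)
river: ρ → (3,3,-4)
ρ-cycle length = 6 (tail of 0 descent steps not counted)

6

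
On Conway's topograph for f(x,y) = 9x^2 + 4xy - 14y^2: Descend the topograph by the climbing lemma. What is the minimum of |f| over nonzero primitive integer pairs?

descent: ρ → (-14,-4,9)
descent: ρ → (9,22,-1)  [lands on river]
river: ρ → (-1,22,9)
river: ρ → (9,14,-9)
river: ρ → (-9,22,1)
river: ρ → (1,22,-9)
river: ρ → (-9,14,9)
closes: descent 2, river 6
min |a| on river = 1

1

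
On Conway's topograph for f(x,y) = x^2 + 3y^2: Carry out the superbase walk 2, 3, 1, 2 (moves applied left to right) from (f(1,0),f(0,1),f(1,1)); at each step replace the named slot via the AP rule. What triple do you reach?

start (1,3,4) = (f(1,0),f(0,1),f(1,1))
replace slot 2: 2·(1+4) − 3 = 7 → (1,7,4)
replace slot 3: 2·(1+7) − 4 = 12 → (1,7,12)
replace slot 1: 2·(7+12) − 1 = 37 → (37,7,12)
replace slot 2: 2·(37+12) − 7 = 91 → (37,91,12)

37,91,12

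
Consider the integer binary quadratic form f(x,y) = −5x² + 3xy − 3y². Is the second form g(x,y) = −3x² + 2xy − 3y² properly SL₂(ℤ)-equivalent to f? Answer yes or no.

D₁ = -51, D₂ = -32
discriminants differ ⇒ not SL₂(ℤ)-equivalent

no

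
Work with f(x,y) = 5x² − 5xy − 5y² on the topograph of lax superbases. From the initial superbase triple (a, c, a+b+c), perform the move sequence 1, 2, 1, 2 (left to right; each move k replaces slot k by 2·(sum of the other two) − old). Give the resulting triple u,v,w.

start (5,-5,-5) = (f(1,0),f(0,1),f(1,1))
replace slot 1: 2·((-5)+(-5)) − 5 = -25 → (-25,-5,-5)
replace slot 2: 2·((-25)+(-5)) − (-5) = -55 → (-25,-55,-5)
replace slot 1: 2·((-55)+(-5)) − (-25) = -95 → (-95,-55,-5)
replace slot 2: 2·((-95)+(-5)) − (-55) = -145 → (-95,-145,-5)

-95,-145,-5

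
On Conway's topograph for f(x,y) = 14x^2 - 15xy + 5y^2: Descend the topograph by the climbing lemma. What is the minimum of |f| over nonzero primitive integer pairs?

translate: b→13 (≡-15 mod 28), so (14,-15,5)→(14,13,4)
flip: (14,13,4)→(4,-13,14)
translate: b→3 (≡-13 mod 8), so (4,-13,14)→(4,3,4)
reduced (well bottom): (4,3,4) with a≤c, −a<b≤a
well minimum = a = 4

4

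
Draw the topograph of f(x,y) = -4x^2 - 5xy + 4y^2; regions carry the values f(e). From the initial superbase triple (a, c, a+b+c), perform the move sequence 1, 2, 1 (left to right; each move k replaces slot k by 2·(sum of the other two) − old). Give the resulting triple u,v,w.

start (-4,4,-5) = (f(1,0),f(0,1),f(1,1))
replace slot 1: 2·(4+(-5)) − (-4) = 2 → (2,4,-5)
replace slot 2: 2·(2+(-5)) − 4 = -10 → (2,-10,-5)
replace slot 1: 2·((-10)+(-5)) − 2 = -32 → (-32,-10,-5)

-32,-10,-5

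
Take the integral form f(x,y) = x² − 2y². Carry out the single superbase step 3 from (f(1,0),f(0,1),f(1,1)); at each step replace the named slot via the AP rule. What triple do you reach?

start (1,-2,-1) = (f(1,0),f(0,1),f(1,1))
replace slot 3: 2·(1+(-2)) − (-1) = -1 → (1,-2,-1)

1,-2,-1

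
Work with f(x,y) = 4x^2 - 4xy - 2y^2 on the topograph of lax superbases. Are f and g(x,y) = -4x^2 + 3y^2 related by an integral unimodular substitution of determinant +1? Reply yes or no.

D₁ = 48, D₂ = 48
river cycle of f (length 2): (-2, 4, 4), (4, 4, -2)
river cycle of g (length 2): (3, 6, -1), (-1, 6, 3)
cycles differ ⇒ inequivalent

no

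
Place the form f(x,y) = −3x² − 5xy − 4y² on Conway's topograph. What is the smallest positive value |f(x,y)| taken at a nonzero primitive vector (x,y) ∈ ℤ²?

translate: b→-1 (≡5 mod 6), so (3,5,4)→(3,-1,2)
flip: (3,-1,2)→(2,1,3)
reduced (well bottom): (2,1,3) with a≤c, −a<b≤a
well minimum |f| = |-2| = 2 (negative-definite)

2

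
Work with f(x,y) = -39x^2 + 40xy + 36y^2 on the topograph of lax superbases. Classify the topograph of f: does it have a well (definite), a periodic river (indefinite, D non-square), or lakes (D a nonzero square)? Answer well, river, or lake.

D = b²−4ac = 40² − 4·(-39)·36 = 7216
D > 0 non-square ⇒ indefinite ⇒ periodic river

river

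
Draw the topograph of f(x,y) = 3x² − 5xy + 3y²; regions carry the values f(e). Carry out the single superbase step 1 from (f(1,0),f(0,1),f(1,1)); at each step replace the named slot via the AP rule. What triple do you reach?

start (3,3,1) = (f(1,0),f(0,1),f(1,1))
replace slot 1: 2·(3+1) − 3 = 5 → (5,3,1)

5,3,1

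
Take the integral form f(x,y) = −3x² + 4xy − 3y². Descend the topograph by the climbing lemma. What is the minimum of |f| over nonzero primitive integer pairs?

translate: b→2 (≡-4 mod 6), so (3,-4,3)→(3,2,2)
flip: (3,2,2)→(2,-2,3)
translate: b→2 (≡-2 mod 4), so (2,-2,3)→(2,2,3)
reduced (well bottom): (2,2,3) with a≤c, −a<b≤a
well minimum |f| = |-2| = 2 (negative-definite)

2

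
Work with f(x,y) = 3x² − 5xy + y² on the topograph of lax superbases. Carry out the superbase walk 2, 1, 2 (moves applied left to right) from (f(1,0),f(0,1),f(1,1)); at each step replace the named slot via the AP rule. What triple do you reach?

start (3,1,-1) = (f(1,0),f(0,1),f(1,1))
replace slot 2: 2·(3+(-1)) − 1 = 3 → (3,3,-1)
replace slot 1: 2·(3+(-1)) − 3 = 1 → (1,3,-1)
replace slot 2: 2·(1+(-1)) − 3 = -3 → (1,-3,-1)

1,-3,-1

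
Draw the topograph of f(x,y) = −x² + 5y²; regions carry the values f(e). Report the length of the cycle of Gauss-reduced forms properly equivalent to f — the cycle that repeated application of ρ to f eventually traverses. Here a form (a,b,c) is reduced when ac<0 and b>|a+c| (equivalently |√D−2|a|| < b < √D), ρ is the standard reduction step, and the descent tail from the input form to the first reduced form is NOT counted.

D = 20, ⌊√D⌋ = 4
descent: ρ → (5,0,-1)
descent: ρ → (-1,4,1)  [lands on river]
river: ρ → (1,4,-1)
ρ-cycle length = 2 (tail of 2 descent steps not counted)

2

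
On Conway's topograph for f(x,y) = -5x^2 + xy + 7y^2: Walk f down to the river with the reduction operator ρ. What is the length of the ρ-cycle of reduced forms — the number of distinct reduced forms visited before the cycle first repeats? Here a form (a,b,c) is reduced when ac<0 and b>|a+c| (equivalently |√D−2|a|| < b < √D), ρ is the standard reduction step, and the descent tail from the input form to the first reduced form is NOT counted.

D = 141, ⌊√D⌋ = 11
descent: ρ → (7,-1,-5)
descent: ρ → (-5,11,1)  [lands on river]
river: ρ → (1,11,-5)
river: ρ → (-5,9,3)
river: ρ → (3,9,-5)
ρ-cycle length = 4 (tail of 2 descent steps not counted)

4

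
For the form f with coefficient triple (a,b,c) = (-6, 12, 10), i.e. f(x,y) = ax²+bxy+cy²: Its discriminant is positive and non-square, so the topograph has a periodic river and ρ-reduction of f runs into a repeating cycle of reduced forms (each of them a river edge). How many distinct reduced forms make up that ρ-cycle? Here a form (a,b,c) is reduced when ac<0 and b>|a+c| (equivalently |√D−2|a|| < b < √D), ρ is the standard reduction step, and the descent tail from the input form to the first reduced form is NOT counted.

D = 384, ⌊√D⌋ = 19
river: ρ → (10,8,-8)
river: ρ → (-8,8,10)
river: ρ → (10,12,-6)
river: ρ → (-6,12,10)
ρ-cycle length = 4 (tail of 0 descent steps not counted)

4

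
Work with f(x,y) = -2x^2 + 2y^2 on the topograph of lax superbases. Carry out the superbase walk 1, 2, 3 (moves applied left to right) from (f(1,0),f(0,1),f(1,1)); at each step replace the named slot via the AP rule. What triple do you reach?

start (-2,2,0) = (f(1,0),f(0,1),f(1,1))
replace slot 1: 2·(2+0) − (-2) = 6 → (6,2,0)
replace slot 2: 2·(6+0) − 2 = 10 → (6,10,0)
replace slot 3: 2·(6+10) − 0 = 32 → (6,10,32)

6,10,32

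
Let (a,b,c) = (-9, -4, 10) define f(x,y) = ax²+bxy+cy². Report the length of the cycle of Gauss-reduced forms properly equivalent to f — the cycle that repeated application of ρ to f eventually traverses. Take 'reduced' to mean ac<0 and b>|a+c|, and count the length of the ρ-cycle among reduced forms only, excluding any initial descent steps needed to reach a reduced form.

D = 376, ⌊√D⌋ = 19
descent: ρ → (10,4,-9)  [lands on river]
river: ρ → (-9,14,5)
river: ρ → (5,16,-6)
river: ρ → (-6,8,13)
river: ρ → (13,18,-1)
river: ρ → (-1,18,13)
river: ρ → (13,8,-6)
river: ρ → (-6,16,5)
river: ρ → (5,14,-9)
river: ρ → (-9,4,10)
river: ρ → (10,16,-3)
river: ρ → (-3,14,15)
river: ρ → (15,16,-2)
river: ρ → (-2,16,15)
river: ρ → (15,14,-3)
river: ρ → (-3,16,10)
ρ-cycle length = 16 (tail of 1 descent step not counted)

16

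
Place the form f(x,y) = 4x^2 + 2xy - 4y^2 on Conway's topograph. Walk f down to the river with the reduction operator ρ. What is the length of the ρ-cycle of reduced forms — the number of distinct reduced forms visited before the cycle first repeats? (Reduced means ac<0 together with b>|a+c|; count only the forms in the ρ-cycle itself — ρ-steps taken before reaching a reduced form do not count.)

D = 68, ⌊√D⌋ = 8
river: ρ → (-4,6,2)
river: ρ → (2,6,-4)
river: ρ → (-4,2,4)
river: ρ → (4,6,-2)
river: ρ → (-2,6,4)
river: ρ → (4,2,-4)
ρ-cycle length = 6 (tail of 0 descent steps not counted)

6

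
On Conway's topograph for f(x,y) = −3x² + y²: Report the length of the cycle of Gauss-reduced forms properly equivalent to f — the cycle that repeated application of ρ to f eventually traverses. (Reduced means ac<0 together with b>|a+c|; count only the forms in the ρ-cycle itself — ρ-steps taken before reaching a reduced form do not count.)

D = 12, ⌊√D⌋ = 3
descent: ρ → (1,2,-2)  [lands on river]
river: ρ → (-2,2,1)
ρ-cycle length = 2 (tail of 1 descent step not counted)

2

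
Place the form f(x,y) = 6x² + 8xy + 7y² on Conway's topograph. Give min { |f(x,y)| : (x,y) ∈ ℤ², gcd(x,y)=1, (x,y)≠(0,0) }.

translate: b→-4 (≡8 mod 12), so (6,8,7)→(6,-4,5)
flip: (6,-4,5)→(5,4,6)
reduced (well bottom): (5,4,6) with a≤c, −a<b≤a
well minimum = a = 5

5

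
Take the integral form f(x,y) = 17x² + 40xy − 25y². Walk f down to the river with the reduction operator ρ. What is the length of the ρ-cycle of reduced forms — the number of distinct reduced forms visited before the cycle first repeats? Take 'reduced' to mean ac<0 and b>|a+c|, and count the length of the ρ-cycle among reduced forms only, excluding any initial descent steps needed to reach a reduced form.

D = 3300, ⌊√D⌋ = 57
river: ρ → (-25,10,32)
river: ρ → (32,54,-3)
river: ρ → (-3,54,32)
river: ρ → (32,10,-25)
river: ρ → (-25,40,17)
river: ρ → (17,28,-37)
river: ρ → (-37,46,8)
river: ρ → (8,50,-25)
river: ρ → (-25,50,8)
river: ρ → (8,46,-37)
river: ρ → (-37,28,17)
river: ρ → (17,40,-25)
ρ-cycle length = 12 (tail of 0 descent steps not counted)

12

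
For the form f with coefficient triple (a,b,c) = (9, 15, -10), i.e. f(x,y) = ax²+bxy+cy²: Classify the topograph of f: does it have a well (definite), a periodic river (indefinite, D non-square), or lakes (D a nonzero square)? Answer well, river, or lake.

D = b²−4ac = 15² − 4·9·(-10) = 585
D > 0 non-square ⇒ indefinite ⇒ periodic river

river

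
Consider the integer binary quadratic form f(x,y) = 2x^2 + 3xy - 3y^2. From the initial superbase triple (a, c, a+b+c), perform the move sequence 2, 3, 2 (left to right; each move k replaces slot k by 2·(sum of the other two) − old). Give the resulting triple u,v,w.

start (2,-3,2) = (f(1,0),f(0,1),f(1,1))
replace slot 2: 2·(2+2) − (-3) = 11 → (2,11,2)
replace slot 3: 2·(2+11) − 2 = 24 → (2,11,24)
replace slot 2: 2·(2+24) − 11 = 41 → (2,41,24)

2,41,24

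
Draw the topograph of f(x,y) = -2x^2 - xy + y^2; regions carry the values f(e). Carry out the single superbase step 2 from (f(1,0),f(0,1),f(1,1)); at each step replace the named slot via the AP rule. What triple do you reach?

start (-2,1,-2) = (f(1,0),f(0,1),f(1,1))
replace slot 2: 2·((-2)+(-2)) − 1 = -9 → (-2,-9,-2)

-2,-9,-2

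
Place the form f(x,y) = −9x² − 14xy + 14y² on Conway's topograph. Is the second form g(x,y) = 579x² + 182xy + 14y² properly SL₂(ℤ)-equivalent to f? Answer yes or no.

D₁ = 700, D₂ = 700
river cycle of f (length 6): (14, 14, -9), (-9, 22, 6), (6, 26, -1), (-1, 26, 6), (6, 22, -9), (-9, 14, 14)
river cycle of g (length 6): (14, 14, -9), (-9, 22, 6), (6, 26, -1), (-1, 26, 6), (6, 22, -9), (-9, 14, 14)
cycles coincide ⇒ equivalent

yes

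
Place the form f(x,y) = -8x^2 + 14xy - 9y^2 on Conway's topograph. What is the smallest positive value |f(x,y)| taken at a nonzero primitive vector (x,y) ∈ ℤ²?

translate: b→2 (≡-14 mod 16), so (8,-14,9)→(8,2,3)
flip: (8,2,3)→(3,-2,8)
reduced (well bottom): (3,-2,8) with a≤c, −a<b≤a
well minimum |f| = |-3| = 3 (negative-definite)

3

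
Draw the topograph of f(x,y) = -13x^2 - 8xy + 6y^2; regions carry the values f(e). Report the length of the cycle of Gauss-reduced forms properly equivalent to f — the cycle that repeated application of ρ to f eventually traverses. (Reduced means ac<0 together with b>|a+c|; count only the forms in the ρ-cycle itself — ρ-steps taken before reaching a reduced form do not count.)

D = 376, ⌊√D⌋ = 19
descent: ρ → (6,8,-13)  [lands on river]
river: ρ → (-13,18,1)
river: ρ → (1,18,-13)
river: ρ → (-13,8,6)
river: ρ → (6,16,-5)
river: ρ → (-5,14,9)
river: ρ → (9,4,-10)
river: ρ → (-10,16,3)
river: ρ → (3,14,-15)
river: ρ → (-15,16,2)
river: ρ → (2,16,-15)
river: ρ → (-15,14,3)
river: ρ → (3,16,-10)
river: ρ → (-10,4,9)
river: ρ → (9,14,-5)
river: ρ → (-5,16,6)
ρ-cycle length = 16 (tail of 1 descent step not counted)

16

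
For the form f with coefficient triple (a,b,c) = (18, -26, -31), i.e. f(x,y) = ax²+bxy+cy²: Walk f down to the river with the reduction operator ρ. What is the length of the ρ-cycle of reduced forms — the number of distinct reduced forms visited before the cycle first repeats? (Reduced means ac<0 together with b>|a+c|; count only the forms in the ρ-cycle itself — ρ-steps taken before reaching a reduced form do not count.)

D = 2908, ⌊√D⌋ = 53
descent: ρ → (-31,26,18)  [lands on river]
river: ρ → (18,46,-11)
river: ρ → (-11,42,26)
river: ρ → (26,10,-27)
river: ρ → (-27,44,9)
river: ρ → (9,46,-22)
river: ρ → (-22,42,13)
river: ρ → (13,36,-31)
ρ-cycle length = 8 (tail of 1 descent step not counted)

8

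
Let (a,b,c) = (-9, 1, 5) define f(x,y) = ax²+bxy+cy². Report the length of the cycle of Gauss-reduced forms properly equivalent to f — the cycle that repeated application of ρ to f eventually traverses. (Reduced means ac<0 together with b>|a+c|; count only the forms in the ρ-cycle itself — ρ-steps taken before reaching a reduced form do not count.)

D = 181, ⌊√D⌋ = 13
descent: ρ → (5,9,-5)  [lands on river]
river: ρ → (-5,11,3)
river: ρ → (3,13,-1)
river: ρ → (-1,13,3)
river: ρ → (3,11,-5)
river: ρ → (-5,9,5)
river: ρ → (5,11,-3)
river: ρ → (-3,13,1)
river: ρ → (1,13,-3)
river: ρ → (-3,11,5)
ρ-cycle length = 10 (tail of 1 descent step not counted)

10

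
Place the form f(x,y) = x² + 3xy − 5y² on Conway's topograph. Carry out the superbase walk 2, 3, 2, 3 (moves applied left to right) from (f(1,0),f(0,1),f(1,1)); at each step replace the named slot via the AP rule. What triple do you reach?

start (1,-5,-1) = (f(1,0),f(0,1),f(1,1))
replace slot 2: 2·(1+(-1)) − (-5) = 5 → (1,5,-1)
replace slot 3: 2·(1+5) − (-1) = 13 → (1,5,13)
replace slot 2: 2·(1+13) − 5 = 23 → (1,23,13)
replace slot 3: 2·(1+23) − 13 = 35 → (1,23,35)

1,23,35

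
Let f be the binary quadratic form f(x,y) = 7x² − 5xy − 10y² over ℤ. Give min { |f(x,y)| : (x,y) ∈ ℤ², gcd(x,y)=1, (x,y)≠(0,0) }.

descent: ρ → (-10,5,7)  [lands on river]
river: ρ → (7,9,-8)
river: ρ → (-8,7,8)
river: ρ → (8,9,-7)
river: ρ → (-7,5,10)
river: ρ → (10,15,-2)
river: ρ → (-2,17,2)
river: ρ → (2,15,-10)
closes: descent 1, river 8
min |a| on river = 2

2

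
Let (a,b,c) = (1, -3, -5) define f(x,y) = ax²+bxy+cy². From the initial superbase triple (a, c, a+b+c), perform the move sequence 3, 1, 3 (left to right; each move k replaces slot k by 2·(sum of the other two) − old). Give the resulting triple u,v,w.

start (1,-5,-7) = (f(1,0),f(0,1),f(1,1))
replace slot 3: 2·(1+(-5)) − (-7) = -1 → (1,-5,-1)
replace slot 1: 2·((-5)+(-1)) − 1 = -13 → (-13,-5,-1)
replace slot 3: 2·((-13)+(-5)) − (-1) = -35 → (-13,-5,-35)

-13,-5,-35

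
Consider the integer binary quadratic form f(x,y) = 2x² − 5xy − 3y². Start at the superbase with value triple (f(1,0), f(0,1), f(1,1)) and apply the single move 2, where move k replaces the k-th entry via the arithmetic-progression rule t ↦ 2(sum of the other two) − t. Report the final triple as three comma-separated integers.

start (2,-3,-6) = (f(1,0),f(0,1),f(1,1))
replace slot 2: 2·(2+(-6)) − (-3) = -5 → (2,-5,-6)

2,-5,-6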